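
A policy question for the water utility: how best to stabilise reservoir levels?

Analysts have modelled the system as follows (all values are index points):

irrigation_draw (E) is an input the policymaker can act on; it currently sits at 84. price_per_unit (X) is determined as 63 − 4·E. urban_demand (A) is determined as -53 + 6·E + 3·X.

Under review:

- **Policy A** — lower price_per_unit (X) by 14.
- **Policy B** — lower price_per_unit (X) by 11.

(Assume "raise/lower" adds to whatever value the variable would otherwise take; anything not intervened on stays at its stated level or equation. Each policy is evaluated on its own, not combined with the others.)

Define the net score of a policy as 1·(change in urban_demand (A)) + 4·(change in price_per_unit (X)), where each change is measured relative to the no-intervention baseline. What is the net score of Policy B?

Baseline:
  E = 84
  X = 63 − 4·84 = -273
  A = -53 + 6·84 + 3·(-273) = -368
Policy B (X − 11):
  E = 84
  X = 63 − 4·84 (−11 from intervention) = -284
  A = -53 + 6·84 + 3·(-284) = -401
ΔA = -401 − (-368) = -33; ΔX = -284 − (-273) = -11
Score = 1·(-33) + 4·(-11) = -77

-77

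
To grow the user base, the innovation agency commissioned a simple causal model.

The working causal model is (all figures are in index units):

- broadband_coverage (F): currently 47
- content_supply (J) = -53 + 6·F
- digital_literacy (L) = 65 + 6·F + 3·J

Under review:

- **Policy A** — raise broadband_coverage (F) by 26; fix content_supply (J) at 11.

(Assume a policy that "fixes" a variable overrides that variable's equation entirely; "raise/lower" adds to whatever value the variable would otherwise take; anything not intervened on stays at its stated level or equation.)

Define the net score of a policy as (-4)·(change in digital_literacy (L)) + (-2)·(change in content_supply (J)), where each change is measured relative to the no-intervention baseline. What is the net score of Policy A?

Baseline:
  F = 47
  J = -53 + 6·47 = 229
  L = 65 + 6·47 + 3·229 = 1034
Policy A (F + 26, J := 11):
  F = 47 + 26 = 73
  J = 11
  L = 65 + 6·73 + 3·11 = 536
ΔL = 536 − 1034 = -498; ΔJ = 11 − 229 = -218
Score = (-4)·(-498) + (-2)·(-218) = 2428

2428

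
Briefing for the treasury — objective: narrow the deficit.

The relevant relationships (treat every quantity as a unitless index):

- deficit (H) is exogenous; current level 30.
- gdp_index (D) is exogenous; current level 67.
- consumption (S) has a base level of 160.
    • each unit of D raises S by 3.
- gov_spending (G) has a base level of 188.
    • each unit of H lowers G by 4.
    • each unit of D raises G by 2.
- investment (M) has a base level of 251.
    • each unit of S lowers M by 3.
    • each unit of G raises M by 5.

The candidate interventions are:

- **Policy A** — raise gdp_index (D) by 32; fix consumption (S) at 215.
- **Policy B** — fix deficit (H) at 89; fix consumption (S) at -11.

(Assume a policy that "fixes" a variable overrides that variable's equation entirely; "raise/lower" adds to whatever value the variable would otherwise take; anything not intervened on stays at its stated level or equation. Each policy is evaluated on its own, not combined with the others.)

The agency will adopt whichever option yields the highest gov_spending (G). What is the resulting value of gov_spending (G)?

266

Policy A (D + 32, S := 215):
  H = 30
  D = 67 + 32 = 99
  G = 188 − 4·30 + 2·99 = 266
Policy B (H := 89, S := -11):
  H = 89
  D = 67
  G = 188 − 4·89 + 2·67 = -34
Comparing — Policy A: G=266, Policy B: G=-34. Highest is 266 (Policy A).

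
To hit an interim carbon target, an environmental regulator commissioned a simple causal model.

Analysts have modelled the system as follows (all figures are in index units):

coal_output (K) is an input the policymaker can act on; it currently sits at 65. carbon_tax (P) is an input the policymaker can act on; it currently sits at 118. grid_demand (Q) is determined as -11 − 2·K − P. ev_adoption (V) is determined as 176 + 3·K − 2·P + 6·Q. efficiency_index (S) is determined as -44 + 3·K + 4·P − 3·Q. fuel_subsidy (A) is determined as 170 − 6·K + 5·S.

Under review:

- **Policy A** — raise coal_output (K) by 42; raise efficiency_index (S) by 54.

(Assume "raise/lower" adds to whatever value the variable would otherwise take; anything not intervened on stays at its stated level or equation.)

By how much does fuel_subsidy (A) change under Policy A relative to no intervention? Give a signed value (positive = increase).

1908

Baseline:
  K = 65
  P = 118
  Q = -11 − 2·65 − 118 = -259
  S = -44 + 3·65 + 4·118 − 3·(-259) = 1400
  A = 170 − 6·65 + 5·1400 = 6780
Policy A (K + 42, S + 54):
  K = 65 + 42 = 107
  P = 118
  Q = -11 − 2·107 − 118 = -343
  S = -44 + 3·107 + 4·118 − 3·(-343) (+54 from intervention) = 1832
  A = 170 − 6·107 + 5·1832 = 8688
Change in A: 8688 − 6780 = 1908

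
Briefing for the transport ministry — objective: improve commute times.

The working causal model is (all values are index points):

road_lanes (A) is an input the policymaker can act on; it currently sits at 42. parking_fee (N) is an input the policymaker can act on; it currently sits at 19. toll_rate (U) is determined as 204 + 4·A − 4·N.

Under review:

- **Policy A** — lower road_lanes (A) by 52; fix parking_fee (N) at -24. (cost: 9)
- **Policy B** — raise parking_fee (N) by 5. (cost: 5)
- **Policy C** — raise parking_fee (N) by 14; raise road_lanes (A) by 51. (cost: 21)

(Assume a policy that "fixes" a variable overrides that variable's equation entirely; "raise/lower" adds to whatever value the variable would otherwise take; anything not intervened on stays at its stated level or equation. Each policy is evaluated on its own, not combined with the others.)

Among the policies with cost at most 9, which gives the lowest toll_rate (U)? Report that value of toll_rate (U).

Policy A (A − 52, N := -24):
  A = 42 − 52 = -10
  N = -24
  U = 204 + 4·(-10) − 4·(-24) = 260
Policy B (N + 5):
  A = 42
  N = 19 + 5 = 24
  U = 204 + 4·42 − 4·24 = 276
Comparing — Policy A: U=260, Policy B: U=276. Lowest is 260 (Policy A).

260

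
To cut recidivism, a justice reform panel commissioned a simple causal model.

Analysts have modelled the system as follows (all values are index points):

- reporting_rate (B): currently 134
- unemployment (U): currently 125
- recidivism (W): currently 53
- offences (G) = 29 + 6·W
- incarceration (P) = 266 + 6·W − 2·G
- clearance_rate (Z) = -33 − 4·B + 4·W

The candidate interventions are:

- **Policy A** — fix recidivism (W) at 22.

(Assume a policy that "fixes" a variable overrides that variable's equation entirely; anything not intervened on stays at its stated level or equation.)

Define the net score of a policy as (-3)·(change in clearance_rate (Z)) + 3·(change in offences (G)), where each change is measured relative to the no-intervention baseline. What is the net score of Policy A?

-186

Baseline:
  B = 134
  W = 53
  G = 29 + 6·53 = 347
  Z = -33 − 4·134 + 4·53 = -357
Policy A (W := 22):
  B = 134
  W = 22
  G = 29 + 6·22 = 161
  Z = -33 − 4·134 + 4·22 = -481
ΔZ = -481 − (-357) = -124; ΔG = 161 − 347 = -186
Score = (-3)·(-124) + 3·(-186) = -186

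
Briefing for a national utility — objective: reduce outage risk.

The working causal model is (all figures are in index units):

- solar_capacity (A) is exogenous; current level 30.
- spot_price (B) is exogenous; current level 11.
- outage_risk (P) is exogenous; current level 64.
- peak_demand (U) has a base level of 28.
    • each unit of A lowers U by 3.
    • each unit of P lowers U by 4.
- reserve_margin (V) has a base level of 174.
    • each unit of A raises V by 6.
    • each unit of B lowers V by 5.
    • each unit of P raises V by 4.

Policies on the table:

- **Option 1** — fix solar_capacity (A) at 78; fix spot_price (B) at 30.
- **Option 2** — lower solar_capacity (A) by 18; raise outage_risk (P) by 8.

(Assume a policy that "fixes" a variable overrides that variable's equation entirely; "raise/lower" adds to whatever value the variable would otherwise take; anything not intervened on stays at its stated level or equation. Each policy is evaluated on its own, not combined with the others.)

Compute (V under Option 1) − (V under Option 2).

269

Option 1 (A := 78, B := 30):
  A = 78
  B = 30
  P = 64
  V = 174 + 6·78 − 5·30 + 4·64 = 748
Option 2 (A − 18, P + 8):
  A = 30 − 18 = 12
  B = 11
  P = 64 + 8 = 72
  V = 174 + 6·12 − 5·11 + 4·72 = 479
V: 748 − 479 = 269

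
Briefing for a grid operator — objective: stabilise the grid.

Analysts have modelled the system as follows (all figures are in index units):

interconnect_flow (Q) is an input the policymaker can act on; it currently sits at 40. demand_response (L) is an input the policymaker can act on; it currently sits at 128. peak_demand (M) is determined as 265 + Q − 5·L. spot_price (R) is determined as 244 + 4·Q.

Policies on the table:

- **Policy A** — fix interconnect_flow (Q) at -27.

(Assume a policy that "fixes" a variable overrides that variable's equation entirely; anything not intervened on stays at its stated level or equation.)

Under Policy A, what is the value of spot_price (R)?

Policy A (Q := -27):
  Q = -27
  R = 244 + 4·(-27) = 136

136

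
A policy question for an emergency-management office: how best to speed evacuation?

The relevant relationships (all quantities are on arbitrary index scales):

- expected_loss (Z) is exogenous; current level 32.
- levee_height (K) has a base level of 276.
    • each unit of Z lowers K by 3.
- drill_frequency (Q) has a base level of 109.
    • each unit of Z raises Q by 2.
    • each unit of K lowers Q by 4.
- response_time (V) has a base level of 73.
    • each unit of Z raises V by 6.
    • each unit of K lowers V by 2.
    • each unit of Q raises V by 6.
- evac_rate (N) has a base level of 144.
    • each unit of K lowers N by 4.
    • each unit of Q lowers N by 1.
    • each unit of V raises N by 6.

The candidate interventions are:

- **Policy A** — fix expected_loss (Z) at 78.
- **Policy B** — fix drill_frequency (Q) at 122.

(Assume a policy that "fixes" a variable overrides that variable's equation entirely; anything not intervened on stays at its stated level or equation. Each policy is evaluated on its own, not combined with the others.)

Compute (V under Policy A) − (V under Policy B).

402

Policy A (Z := 78):
  Z = 78
  K = 276 − 3·78 = 42
  Q = 109 + 2·78 − 4·42 = 97
  V = 73 + 6·78 − 2·42 + 6·97 = 1039
Policy B (Q := 122):
  Z = 32
  K = 276 − 3·32 = 180
  Q = 122
  V = 73 + 6·32 − 2·180 + 6·122 = 637
V: 1039 − 637 = 402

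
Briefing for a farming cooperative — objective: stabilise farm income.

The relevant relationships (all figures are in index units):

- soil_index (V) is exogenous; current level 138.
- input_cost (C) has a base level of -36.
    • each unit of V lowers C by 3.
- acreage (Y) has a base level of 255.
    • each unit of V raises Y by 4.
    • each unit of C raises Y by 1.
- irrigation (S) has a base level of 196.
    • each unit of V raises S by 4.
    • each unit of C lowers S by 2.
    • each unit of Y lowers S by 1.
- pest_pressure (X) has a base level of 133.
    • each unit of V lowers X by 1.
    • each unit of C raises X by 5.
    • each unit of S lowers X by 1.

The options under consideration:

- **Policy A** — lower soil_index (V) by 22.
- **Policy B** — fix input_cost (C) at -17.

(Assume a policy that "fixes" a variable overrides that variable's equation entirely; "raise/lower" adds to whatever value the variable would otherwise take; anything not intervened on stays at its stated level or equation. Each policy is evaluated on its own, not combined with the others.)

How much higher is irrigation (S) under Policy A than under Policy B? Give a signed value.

1101

Policy A (V − 22):
  V = 138 − 22 = 116
  C = -36 − 3·116 = -384
  Y = 255 + 4·116 + (-384) = 335
  S = 196 + 4·116 − 2·(-384) − 335 = 1093
Policy B (C := -17):
  V = 138
  C = -17
  Y = 255 + 4·138 + (-17) = 790
  S = 196 + 4·138 − 2·(-17) − 790 = -8
S: 1093 − (-8) = 1101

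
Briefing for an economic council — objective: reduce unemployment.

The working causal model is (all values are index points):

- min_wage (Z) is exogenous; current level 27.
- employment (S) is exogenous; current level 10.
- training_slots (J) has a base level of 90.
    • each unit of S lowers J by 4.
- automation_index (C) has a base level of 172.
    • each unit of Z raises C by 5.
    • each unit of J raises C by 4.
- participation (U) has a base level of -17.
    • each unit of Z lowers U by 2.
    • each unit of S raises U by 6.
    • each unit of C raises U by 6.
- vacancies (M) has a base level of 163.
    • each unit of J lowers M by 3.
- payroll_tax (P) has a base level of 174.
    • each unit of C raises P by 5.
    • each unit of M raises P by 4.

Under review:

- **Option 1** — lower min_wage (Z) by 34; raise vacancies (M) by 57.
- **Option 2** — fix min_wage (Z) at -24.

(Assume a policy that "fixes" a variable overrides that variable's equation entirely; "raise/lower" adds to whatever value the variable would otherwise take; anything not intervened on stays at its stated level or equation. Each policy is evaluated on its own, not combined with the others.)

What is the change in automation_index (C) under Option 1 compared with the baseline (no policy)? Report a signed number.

Baseline:
  Z = 27
  S = 10
  J = 90 − 4·10 = 50
  C = 172 + 5·27 + 4·50 = 507
Option 1 (Z − 34, M + 57):
  Z = 27 − 34 = -7
  S = 10
  J = 90 − 4·10 = 50
  C = 172 + 5·(-7) + 4·50 = 337
Change in C: 337 − 507 = -170

-170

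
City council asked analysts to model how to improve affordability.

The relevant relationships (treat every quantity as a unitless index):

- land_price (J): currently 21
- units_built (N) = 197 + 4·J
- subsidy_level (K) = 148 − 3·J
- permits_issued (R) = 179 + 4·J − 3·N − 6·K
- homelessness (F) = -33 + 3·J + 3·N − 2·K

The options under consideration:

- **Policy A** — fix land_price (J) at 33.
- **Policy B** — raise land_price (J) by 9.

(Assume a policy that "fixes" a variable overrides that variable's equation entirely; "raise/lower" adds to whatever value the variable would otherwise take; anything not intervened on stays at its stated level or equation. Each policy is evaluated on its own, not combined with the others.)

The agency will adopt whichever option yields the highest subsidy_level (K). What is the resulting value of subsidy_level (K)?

Policy A (J := 33):
  J = 33
  K = 148 − 3·33 = 49
Policy B (J + 9):
  J = 21 + 9 = 30
  K = 148 − 3·30 = 58
Comparing — Policy A: K=49, Policy B: K=58. Highest is 58 (Policy B).

58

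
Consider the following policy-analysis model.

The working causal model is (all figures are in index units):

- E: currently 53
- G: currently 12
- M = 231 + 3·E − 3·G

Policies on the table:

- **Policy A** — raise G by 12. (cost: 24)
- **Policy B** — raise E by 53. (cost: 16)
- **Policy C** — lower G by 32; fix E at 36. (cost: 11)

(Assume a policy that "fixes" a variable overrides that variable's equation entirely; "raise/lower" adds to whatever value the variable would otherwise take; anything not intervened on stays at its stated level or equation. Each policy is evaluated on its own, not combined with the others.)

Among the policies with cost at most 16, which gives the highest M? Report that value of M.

513

Policy B (E + 53):
  E = 53 + 53 = 106
  G = 12
  M = 231 + 3·106 − 3·12 = 513
Policy C (G − 32, E := 36):
  E = 36
  G = 12 − 32 = -20
  M = 231 + 3·36 − 3·(-20) = 399
Comparing — Policy B: M=513, Policy C: M=399. Highest is 513 (Policy B).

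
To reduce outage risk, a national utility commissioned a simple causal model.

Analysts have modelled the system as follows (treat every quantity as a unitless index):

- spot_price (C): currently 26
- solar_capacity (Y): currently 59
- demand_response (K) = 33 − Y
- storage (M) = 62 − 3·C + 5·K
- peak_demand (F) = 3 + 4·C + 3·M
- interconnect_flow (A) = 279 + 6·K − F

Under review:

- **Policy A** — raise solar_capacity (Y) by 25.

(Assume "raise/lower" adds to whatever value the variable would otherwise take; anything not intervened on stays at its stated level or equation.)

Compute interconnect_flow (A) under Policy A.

679

Policy A (Y + 25):
  C = 26
  Y = 59 + 25 = 84
  K = 33 − 84 = -51
  M = 62 − 3·26 + 5·(-51) = -271
  F = 3 + 4·26 + 3·(-271) = -706
  A = 279 + 6·(-51) − (-706) = 679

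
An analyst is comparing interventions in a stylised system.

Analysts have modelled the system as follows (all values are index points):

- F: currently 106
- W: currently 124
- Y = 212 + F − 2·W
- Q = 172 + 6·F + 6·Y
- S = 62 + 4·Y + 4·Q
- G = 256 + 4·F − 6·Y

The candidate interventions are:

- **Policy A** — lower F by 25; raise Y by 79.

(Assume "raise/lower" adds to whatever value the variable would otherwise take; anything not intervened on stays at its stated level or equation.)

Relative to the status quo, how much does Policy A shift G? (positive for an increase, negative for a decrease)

-424

Baseline:
  F = 106
  W = 124
  Y = 212 + 106 − 2·124 = 70
  G = 256 + 4·106 − 6·70 = 260
Policy A (F − 25, Y + 79):
  F = 106 − 25 = 81
  W = 124
  Y = 212 + 81 − 2·124 (+79 from intervention) = 124
  G = 256 + 4·81 − 6·124 = -164
Change in G: -164 − 260 = -424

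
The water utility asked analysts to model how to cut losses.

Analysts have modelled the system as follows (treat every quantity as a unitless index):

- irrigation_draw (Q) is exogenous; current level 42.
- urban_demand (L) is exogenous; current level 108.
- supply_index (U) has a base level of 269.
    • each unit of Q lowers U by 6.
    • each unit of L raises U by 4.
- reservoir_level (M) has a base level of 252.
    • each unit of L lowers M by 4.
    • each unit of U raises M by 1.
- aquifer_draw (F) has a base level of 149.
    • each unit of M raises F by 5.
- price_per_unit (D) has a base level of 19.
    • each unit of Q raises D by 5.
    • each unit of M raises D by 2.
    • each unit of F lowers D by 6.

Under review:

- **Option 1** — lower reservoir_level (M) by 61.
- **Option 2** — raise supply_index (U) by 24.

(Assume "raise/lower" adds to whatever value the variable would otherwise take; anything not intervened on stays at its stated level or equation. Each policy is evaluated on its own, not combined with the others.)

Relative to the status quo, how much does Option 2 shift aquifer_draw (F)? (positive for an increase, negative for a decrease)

Baseline:
  Q = 42
  L = 108
  U = 269 − 6·42 + 4·108 = 449
  M = 252 − 4·108 + 449 = 269
  F = 149 + 5·269 = 1494
Option 2 (U + 24):
  Q = 42
  L = 108
  U = 269 − 6·42 + 4·108 (+24 from intervention) = 473
  M = 252 − 4·108 + 473 = 293
  F = 149 + 5·293 = 1614
Change in F: 1614 − 1494 = 120

120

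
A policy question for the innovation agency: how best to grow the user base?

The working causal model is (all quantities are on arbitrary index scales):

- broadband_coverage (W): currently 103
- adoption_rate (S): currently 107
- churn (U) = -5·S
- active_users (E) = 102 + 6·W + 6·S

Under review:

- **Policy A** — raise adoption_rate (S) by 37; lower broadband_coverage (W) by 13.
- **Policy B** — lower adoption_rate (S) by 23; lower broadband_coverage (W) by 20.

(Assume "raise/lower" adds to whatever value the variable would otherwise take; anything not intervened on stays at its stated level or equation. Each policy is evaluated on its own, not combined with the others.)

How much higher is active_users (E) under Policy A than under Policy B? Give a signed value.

Policy A (S + 37, W − 13):
  W = 103 − 13 = 90
  S = 107 + 37 = 144
  E = 102 + 6·90 + 6·144 = 1506
Policy B (S − 23, W − 20):
  W = 103 − 20 = 83
  S = 107 − 23 = 84
  E = 102 + 6·83 + 6·84 = 1104
E: 1506 − 1104 = 402

402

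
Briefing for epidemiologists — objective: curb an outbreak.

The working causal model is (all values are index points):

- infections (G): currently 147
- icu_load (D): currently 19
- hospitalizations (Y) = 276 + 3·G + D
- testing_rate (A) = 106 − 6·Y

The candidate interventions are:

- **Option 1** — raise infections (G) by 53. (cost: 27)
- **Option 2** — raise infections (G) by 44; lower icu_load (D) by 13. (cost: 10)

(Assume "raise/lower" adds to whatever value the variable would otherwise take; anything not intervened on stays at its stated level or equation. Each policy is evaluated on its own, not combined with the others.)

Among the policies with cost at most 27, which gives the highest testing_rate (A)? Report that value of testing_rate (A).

-5024

Option 1 (G + 53):
  G = 147 + 53 = 200
  D = 19
  Y = 276 + 3·200 + 19 = 895
  A = 106 − 6·895 = -5264
Option 2 (G + 44, D − 13):
  G = 147 + 44 = 191
  D = 19 − 13 = 6
  Y = 276 + 3·191 + 6 = 855
  A = 106 − 6·855 = -5024
Comparing — Option 1: A=-5264, Option 2: A=-5024. Highest is -5024 (Option 2).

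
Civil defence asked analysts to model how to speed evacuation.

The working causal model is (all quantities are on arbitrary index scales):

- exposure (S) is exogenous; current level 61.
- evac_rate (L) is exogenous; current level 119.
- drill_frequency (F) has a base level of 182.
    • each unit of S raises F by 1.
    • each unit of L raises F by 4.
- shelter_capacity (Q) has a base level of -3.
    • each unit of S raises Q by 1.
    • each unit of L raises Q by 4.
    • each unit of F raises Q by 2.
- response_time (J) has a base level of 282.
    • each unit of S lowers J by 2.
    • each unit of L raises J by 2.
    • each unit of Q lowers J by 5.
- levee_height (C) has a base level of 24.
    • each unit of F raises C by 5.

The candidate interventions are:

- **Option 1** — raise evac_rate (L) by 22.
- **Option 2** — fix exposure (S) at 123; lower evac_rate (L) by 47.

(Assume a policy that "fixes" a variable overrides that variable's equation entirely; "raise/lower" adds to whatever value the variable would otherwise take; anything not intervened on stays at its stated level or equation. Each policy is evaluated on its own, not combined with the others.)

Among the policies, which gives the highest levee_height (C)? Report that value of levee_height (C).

4059

Option 1 (L + 22):
  S = 61
  L = 119 + 22 = 141
  F = 182 + 61 + 4·141 = 807
  C = 24 + 5·807 = 4059
Option 2 (S := 123, L − 47):
  S = 123
  L = 119 − 47 = 72
  F = 182 + 123 + 4·72 = 593
  C = 24 + 5·593 = 2989
Comparing — Option 1: C=4059, Option 2: C=2989. Highest is 4059 (Option 1).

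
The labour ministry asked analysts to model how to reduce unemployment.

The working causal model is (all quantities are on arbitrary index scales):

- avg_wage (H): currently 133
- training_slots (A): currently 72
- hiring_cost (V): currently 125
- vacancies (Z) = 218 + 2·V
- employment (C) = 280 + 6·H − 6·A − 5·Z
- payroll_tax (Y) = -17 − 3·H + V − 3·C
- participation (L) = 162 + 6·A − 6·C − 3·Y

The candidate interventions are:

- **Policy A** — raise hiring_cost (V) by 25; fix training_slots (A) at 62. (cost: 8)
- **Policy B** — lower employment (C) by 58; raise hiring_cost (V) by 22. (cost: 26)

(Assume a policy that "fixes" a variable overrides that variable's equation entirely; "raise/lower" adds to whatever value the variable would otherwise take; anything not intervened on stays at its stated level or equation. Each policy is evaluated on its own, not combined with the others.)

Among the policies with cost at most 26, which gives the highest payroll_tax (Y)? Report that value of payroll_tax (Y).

5647

Policy A (V + 25, A := 62):
  H = 133
  A = 62
  V = 125 + 25 = 150
  Z = 218 + 2·150 = 518
  C = 280 + 6·133 − 6·62 − 5·518 = -1884
  Y = -17 − 3·133 + 150 − 3·(-1884) = 5386
Policy B (C − 58, V + 22):
  H = 133
  A = 72
  V = 125 + 22 = 147
  Z = 218 + 2·147 = 512
  C = 280 + 6·133 − 6·72 − 5·512 (−58 from intervention) = -1972
  Y = -17 − 3·133 + 147 − 3·(-1972) = 5647
Comparing — Policy A: Y=5386, Policy B: Y=5647. Highest is 5647 (Policy B).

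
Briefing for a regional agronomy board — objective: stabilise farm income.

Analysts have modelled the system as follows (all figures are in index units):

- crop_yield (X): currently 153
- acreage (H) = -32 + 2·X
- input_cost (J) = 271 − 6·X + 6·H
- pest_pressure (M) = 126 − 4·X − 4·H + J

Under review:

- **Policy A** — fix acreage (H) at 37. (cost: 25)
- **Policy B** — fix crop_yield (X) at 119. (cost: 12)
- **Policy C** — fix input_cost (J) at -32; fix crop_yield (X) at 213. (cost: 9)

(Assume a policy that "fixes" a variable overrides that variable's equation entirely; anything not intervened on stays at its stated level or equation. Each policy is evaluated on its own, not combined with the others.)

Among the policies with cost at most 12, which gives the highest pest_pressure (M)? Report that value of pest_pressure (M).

-381

Policy B (X := 119):
  X = 119
  H = -32 + 2·119 = 206
  J = 271 − 6·119 + 6·206 = 793
  M = 126 − 4·119 − 4·206 + 793 = -381
Policy C (J := -32, X := 213):
  X = 213
  H = -32 + 2·213 = 394
  J = -32
  M = 126 − 4·213 − 4·394 + (-32) = -2334
Comparing — Policy B: M=-381, Policy C: M=-2334. Highest is -381 (Policy B).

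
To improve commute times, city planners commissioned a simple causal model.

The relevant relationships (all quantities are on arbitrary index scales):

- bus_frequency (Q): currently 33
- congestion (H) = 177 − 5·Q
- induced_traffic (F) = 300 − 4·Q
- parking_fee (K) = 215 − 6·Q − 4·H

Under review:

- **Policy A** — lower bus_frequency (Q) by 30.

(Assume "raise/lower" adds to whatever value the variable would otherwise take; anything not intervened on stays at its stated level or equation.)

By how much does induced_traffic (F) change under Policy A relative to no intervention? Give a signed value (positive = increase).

Baseline:
  Q = 33
  F = 300 − 4·33 = 168
Policy A (Q − 30):
  Q = 33 − 30 = 3
  F = 300 − 4·3 = 288
Change in F: 288 − 168 = 120

120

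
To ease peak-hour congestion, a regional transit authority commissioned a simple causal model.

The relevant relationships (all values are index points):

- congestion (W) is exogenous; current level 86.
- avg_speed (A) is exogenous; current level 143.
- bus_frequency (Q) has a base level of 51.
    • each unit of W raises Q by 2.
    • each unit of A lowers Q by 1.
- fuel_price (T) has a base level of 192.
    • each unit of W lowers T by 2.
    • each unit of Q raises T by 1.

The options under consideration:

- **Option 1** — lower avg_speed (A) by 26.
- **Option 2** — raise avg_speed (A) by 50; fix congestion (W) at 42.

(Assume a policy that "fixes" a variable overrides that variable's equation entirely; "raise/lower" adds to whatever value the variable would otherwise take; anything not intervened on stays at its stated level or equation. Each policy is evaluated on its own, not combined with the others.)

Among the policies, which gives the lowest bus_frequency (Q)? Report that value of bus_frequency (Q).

Option 1 (A − 26):
  W = 86
  A = 143 − 26 = 117
  Q = 51 + 2·86 − 117 = 106
Option 2 (A + 50, W := 42):
  W = 42
  A = 143 + 50 = 193
  Q = 51 + 2·42 − 193 = -58
Comparing — Option 1: Q=106, Option 2: Q=-58. Lowest is -58 (Option 2).

-58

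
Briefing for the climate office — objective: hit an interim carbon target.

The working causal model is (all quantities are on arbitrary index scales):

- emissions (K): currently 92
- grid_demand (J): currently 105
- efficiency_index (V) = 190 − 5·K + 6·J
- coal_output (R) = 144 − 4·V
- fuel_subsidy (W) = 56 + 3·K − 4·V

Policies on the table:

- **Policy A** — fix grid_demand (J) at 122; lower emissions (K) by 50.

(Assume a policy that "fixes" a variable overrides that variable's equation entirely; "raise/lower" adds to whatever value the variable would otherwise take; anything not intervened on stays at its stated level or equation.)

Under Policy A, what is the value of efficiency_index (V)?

Policy A (J := 122, K − 50):
  K = 92 − 50 = 42
  J = 122
  V = 190 − 5·42 + 6·122 = 712

712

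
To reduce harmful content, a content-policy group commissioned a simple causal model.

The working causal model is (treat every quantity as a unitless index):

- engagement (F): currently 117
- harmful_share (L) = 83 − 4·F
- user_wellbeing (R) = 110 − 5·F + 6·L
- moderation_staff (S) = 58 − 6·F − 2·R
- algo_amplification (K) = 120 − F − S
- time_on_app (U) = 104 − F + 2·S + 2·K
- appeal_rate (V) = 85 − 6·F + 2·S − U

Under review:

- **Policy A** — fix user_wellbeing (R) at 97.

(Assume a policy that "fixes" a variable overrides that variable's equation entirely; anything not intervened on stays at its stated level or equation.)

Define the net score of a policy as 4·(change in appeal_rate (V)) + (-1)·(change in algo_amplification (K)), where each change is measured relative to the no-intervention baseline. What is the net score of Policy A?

Baseline:
  F = 117
  L = 83 − 4·117 = -385
  R = 110 − 5·117 + 6·(-385) = -2785
  S = 58 − 6·117 − 2·(-2785) = 4926
  K = 120 − 117 − 4926 = -4923
  U = 104 − 117 + 2·4926 + 2·(-4923) = -7
  V = 85 − 6·117 + 2·4926 − (-7) = 9242
Policy A (R := 97):
  F = 117
  L = 83 − 4·117 = -385
  R = 97
  S = 58 − 6·117 − 2·97 = -838
  K = 120 − 117 − (-838) = 841
  U = 104 − 117 + 2·(-838) + 2·841 = -7
  V = 85 − 6·117 + 2·(-838) − (-7) = -2286
ΔV = -2286 − 9242 = -11528; ΔK = 841 − (-4923) = 5764
Score = 4·(-11528) + (-1)·5764 = -51876

-51876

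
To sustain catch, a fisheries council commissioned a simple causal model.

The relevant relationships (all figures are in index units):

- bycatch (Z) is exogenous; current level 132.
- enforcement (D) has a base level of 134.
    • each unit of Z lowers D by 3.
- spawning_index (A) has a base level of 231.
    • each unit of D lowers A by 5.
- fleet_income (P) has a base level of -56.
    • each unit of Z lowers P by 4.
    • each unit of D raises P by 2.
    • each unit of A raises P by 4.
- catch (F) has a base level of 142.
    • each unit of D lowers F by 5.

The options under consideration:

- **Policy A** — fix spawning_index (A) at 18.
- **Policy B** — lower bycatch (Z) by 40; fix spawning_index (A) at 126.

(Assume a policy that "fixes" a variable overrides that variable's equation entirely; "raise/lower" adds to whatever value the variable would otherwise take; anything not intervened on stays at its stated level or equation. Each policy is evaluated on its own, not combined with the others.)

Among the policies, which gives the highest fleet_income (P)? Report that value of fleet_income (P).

Policy A (A := 18):
  Z = 132
  D = 134 − 3·132 = -262
  A = 18
  P = -56 − 4·132 + 2·(-262) + 4·18 = -1036
Policy B (Z − 40, A := 126):
  Z = 132 − 40 = 92
  D = 134 − 3·92 = -142
  A = 126
  P = -56 − 4·92 + 2·(-142) + 4·126 = -204
Comparing — Policy A: P=-1036, Policy B: P=-204. Highest is -204 (Policy B).

-204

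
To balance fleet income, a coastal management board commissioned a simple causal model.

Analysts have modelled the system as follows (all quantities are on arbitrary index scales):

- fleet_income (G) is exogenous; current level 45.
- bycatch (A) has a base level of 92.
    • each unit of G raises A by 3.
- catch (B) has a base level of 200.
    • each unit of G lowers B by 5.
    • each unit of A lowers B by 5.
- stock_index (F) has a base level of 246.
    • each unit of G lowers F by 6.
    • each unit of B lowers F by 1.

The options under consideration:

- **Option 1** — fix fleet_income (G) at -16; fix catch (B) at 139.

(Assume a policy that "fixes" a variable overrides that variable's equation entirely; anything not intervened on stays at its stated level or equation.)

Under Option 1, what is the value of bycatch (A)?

Option 1 (G := -16, B := 139):
  G = -16
  A = 92 + 3·(-16) = 44

44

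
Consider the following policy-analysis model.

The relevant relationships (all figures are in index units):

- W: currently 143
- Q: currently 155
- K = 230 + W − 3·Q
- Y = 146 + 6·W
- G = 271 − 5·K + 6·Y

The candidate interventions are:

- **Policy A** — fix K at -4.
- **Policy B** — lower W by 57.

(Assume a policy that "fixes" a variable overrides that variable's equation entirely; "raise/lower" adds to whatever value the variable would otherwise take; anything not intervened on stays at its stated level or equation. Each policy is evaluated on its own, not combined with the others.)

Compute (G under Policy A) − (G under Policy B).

1327

Policy A (K := -4):
  W = 143
  Q = 155
  K = -4
  Y = 146 + 6·143 = 1004
  G = 271 − 5·(-4) + 6·1004 = 6315
Policy B (W − 57):
  W = 143 − 57 = 86
  Q = 155
  K = 230 + 86 − 3·155 = -149
  Y = 146 + 6·86 = 662
  G = 271 − 5·(-149) + 6·662 = 4988
G: 6315 − 4988 = 1327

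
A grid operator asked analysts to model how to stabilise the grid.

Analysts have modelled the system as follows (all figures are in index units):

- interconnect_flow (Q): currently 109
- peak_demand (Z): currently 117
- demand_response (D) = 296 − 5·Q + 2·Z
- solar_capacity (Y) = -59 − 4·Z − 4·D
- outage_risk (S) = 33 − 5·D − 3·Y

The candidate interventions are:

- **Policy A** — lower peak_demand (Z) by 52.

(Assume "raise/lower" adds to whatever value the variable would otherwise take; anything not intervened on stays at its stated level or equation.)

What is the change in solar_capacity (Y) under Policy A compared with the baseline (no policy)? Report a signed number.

624

Baseline:
  Q = 109
  Z = 117
  D = 296 − 5·109 + 2·117 = -15
  Y = -59 − 4·117 − 4·(-15) = -467
Policy A (Z − 52):
  Q = 109
  Z = 117 − 52 = 65
  D = 296 − 5·109 + 2·65 = -119
  Y = -59 − 4·65 − 4·(-119) = 157
Change in Y: 157 − (-467) = 624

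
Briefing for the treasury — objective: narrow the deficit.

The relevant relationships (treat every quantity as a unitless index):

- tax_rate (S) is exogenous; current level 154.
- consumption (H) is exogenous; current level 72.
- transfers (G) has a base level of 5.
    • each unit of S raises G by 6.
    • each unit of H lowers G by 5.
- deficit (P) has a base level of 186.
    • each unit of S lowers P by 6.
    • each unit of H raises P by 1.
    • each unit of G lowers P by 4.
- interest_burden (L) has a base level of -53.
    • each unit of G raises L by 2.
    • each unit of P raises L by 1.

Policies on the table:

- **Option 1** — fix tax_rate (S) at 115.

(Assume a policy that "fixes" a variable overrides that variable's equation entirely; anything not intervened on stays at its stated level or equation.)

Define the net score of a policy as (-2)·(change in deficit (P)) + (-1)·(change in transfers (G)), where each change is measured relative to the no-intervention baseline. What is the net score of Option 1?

Baseline:
  S = 154
  H = 72
  G = 5 + 6·154 − 5·72 = 569
  P = 186 − 6·154 + 72 − 4·569 = -2942
Option 1 (S := 115):
  S = 115
  H = 72
  G = 5 + 6·115 − 5·72 = 335
  P = 186 − 6·115 + 72 − 4·335 = -1772
ΔP = -1772 − (-2942) = 1170; ΔG = 335 − 569 = -234
Score = (-2)·1170 + (-1)·(-234) = -2106

-2106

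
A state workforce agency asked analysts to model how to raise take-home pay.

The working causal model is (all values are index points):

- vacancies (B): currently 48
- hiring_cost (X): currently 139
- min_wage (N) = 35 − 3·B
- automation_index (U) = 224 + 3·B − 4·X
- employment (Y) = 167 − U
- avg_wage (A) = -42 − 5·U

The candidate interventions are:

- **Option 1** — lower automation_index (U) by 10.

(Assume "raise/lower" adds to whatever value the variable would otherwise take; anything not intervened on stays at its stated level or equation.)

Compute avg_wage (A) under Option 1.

Option 1 (U − 10):
  B = 48
  X = 139
  U = 224 + 3·48 − 4·139 (−10 from intervention) = -198
  A = -42 − 5·(-198) = 948

948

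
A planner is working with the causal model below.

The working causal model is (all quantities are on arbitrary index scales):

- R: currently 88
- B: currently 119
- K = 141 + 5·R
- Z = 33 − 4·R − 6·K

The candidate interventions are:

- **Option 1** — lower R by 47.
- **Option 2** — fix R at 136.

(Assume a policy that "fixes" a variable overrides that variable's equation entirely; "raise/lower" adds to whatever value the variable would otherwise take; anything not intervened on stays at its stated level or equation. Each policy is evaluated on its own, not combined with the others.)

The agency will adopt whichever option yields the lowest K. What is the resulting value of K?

Option 1 (R − 47):
  R = 88 − 47 = 41
  K = 141 + 5·41 = 346
Option 2 (R := 136):
  R = 136
  K = 141 + 5·136 = 821
Comparing — Option 1: K=346, Option 2: K=821. Lowest is 346 (Option 1).

346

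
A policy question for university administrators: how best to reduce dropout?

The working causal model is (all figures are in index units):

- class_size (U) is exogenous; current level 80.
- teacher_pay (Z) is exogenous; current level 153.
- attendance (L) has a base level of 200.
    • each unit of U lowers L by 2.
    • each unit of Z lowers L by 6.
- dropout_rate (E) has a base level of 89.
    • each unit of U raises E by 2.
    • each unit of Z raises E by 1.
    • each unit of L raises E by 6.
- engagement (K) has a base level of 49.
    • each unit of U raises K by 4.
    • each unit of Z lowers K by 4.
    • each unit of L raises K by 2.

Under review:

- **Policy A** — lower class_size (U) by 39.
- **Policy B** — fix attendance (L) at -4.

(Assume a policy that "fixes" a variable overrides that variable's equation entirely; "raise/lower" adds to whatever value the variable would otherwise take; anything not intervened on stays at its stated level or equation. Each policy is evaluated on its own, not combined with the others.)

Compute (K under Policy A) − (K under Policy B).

Policy A (U − 39):
  U = 80 − 39 = 41
  Z = 153
  L = 200 − 2·41 − 6·153 = -800
  K = 49 + 4·41 − 4·153 + 2·(-800) = -1999
Policy B (L := -4):
  U = 80
  Z = 153
  L = -4
  K = 49 + 4·80 − 4·153 + 2·(-4) = -251
K: -1999 − (-251) = -1748

-1748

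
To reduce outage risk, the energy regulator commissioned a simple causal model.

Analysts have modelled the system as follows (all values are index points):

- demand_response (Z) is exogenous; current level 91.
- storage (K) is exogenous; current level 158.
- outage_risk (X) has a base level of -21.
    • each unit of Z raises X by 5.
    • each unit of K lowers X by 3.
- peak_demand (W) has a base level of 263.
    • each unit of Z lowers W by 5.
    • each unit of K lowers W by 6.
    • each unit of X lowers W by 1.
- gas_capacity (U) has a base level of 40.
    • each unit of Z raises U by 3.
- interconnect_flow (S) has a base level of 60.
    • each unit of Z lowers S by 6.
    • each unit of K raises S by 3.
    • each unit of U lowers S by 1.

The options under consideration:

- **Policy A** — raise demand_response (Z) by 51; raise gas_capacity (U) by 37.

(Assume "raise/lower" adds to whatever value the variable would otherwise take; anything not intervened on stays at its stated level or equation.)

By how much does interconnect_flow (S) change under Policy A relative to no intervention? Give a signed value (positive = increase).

Baseline:
  Z = 91
  K = 158
  U = 40 + 3·91 = 313
  S = 60 − 6·91 + 3·158 − 313 = -325
Policy A (Z + 51, U + 37):
  Z = 91 + 51 = 142
  K = 158
  U = 40 + 3·142 (+37 from intervention) = 503
  S = 60 − 6·142 + 3·158 − 503 = -821
Change in S: -821 − (-325) = -496

-496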